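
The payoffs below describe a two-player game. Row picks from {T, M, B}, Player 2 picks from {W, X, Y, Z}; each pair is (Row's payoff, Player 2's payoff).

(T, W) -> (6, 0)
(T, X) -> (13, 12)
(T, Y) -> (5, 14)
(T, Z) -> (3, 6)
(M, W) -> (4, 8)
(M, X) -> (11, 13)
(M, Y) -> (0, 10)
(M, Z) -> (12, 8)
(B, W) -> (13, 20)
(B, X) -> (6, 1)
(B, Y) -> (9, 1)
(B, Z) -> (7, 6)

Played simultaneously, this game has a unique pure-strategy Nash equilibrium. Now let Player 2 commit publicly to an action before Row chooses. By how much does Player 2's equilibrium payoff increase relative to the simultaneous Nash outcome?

0

Solve by backward induction (Player 2 leads).
- W → Row plays B (best of 6, 4, 13); Player 2 gets 20.
- X → Row plays T (best of 13, 11, 6); Player 2 gets 12.
- Y → Row plays B (best of 5, 0, 9); Player 2 gets 1.
- Z → Row plays M (best of 3, 12, 7); Player 2 gets 8.
Player 2's induced payoffs are 20, 12, 1, 8, so Player 2 commits to W. Subgame-perfect outcome: (B, W) with payoffs (13, 20).
Under simultaneous play:
Row's best replies: W→B; X→T; Y→B; Z→M.
Player 2's best replies: T→Y; M→X; B→W.
The unique mutual best reply is (B, W), giving (13, 20).
Player 2's commitment gain: 20 − 20 = 0.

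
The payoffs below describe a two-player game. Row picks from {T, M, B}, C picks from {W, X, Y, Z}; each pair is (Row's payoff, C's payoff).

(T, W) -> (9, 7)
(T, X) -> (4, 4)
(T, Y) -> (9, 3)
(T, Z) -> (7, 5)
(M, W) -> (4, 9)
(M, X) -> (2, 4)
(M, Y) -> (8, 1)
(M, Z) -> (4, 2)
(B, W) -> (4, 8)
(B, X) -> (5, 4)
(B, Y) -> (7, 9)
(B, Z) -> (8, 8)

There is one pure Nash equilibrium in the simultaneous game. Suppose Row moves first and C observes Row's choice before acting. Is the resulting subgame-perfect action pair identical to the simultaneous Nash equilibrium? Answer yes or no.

Work backward from C's decision.
- T → C plays W (best of 7, 4, 3, 5); Row gets 9.
- M → C plays W (best of 9, 4, 1, 2); Row gets 4.
- B → C plays Y (best of 8, 4, 9, 8); Row gets 7.
Among 9, 4, 7, the best is 9 at T. Subgame-perfect outcome: (T, W) with payoffs (9, 7).
Now find the simultaneous Nash equilibrium.
Row's best replies: W→T; X→B; Y→T; Z→B.
C's best replies: T→W; M→W; B→Y.
The unique mutual best reply is (T, W), giving (9, 7).
Sequential outcome (T, W) coincides with the Nash profile (T, W).

yes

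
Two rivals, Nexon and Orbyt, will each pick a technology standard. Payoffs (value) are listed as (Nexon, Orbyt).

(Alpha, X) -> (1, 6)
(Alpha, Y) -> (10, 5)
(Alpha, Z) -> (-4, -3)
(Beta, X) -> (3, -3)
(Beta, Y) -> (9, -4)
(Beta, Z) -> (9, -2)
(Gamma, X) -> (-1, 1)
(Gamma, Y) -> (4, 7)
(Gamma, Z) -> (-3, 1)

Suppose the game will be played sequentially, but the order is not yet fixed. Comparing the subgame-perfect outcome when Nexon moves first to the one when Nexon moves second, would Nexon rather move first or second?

If Nexon leads: Orbyt's best replies are Alpha→X, Beta→Z, Gamma→Y; Nexon's induced payoffs 1, 9, 4; outcome (Beta, Z), payoffs (9, -2).
If Orbyt leads: Nexon's best replies are X→Beta, Y→Alpha, Z→Beta; Orbyt's induced payoffs -3, 5, -2; outcome (Alpha, Y), payoffs (10, 5).
Nexon gets 9 moving first and 10 moving second, so Nexon prefers to move second.

second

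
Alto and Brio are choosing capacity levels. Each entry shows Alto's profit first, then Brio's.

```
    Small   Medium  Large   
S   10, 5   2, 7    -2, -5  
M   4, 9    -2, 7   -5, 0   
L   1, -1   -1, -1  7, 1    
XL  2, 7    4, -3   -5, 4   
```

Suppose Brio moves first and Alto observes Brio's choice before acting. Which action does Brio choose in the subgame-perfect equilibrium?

Small

Alto best-responds to each possible Brio move:
- Small: BR = S, leader payoff 5.
- Medium: BR = XL, leader payoff -3.
- Large: BR = L, leader payoff 1.
Maximizing over 5, -3, 1, Brio chooses Small. Subgame-perfect outcome: (S, Small) with payoffs (10, 5).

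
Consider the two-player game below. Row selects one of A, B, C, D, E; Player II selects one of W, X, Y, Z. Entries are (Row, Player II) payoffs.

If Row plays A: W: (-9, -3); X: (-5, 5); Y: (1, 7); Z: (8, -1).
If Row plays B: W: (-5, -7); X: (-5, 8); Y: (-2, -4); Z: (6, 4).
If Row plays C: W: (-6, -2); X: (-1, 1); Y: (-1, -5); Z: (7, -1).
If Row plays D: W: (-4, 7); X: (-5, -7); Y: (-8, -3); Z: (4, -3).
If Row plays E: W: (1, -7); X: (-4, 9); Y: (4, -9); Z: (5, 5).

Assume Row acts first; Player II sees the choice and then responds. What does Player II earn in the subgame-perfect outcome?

Backward induction with Row moving first.
- A → Player II plays Y (best of -3, 5, 7, -1); Row gets 1.
- B → Player II plays X (best of -7, 8, -4, 4); Row gets -5.
- C → Player II plays X (best of -2, 1, -5, -1); Row gets -1.
- D → Player II plays W (best of 7, -7, -3, -3); Row gets -4.
- E → Player II plays X (best of -7, 9, -9, 5); Row gets -4.
Row's induced payoffs are 1, -5, -1, -4, -4, so Row commits to A. Subgame-perfect outcome: (A, Y) with payoffs (1, 7).

7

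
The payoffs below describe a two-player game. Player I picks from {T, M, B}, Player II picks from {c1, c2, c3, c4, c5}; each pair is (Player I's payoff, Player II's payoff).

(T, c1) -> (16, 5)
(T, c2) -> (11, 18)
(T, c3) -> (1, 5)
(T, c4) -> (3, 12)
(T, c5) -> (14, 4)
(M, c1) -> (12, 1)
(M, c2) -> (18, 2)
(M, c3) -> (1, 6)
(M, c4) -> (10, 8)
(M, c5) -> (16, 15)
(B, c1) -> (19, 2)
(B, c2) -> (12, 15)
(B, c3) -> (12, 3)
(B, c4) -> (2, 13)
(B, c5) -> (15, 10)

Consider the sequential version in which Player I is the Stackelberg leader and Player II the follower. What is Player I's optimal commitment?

M

Solve by backward induction (Player I leads).
- T → Player II plays c2 (best of 5, 18, 5, 12, 4); Player I gets 11.
- M → Player II plays c5 (best of 1, 2, 6, 8, 15); Player I gets 16.
- B → Player II plays c2 (best of 2, 15, 3, 13, 10); Player I gets 12.
Among 11, 16, 12, the best is 16 at M. Subgame-perfect outcome: (M, c5) with payoffs (16, 15).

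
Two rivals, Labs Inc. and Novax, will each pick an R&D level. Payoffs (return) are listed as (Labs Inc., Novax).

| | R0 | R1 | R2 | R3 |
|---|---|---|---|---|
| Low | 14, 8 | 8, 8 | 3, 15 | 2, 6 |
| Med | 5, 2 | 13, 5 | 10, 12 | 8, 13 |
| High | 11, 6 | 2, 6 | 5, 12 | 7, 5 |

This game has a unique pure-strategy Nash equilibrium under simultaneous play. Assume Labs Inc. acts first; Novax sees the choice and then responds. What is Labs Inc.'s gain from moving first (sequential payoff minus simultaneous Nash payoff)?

Work backward from Novax's decision.
- Low: BR = R2, leader payoff 3.
- Med: BR = R3, leader payoff 8.
- High: BR = R2, leader payoff 5.
Among 3, 8, 5, the best is 8 at Med. Subgame-perfect outcome: (Med, R3) with payoffs (8, 13).
Under simultaneous play:
Labs Inc.'s best replies: R0→Low; R1→Med; R2→Med; R3→Med.
Novax's best replies: Low→R2; Med→R3; High→R2.
The unique mutual best reply is (Med, R3), giving (8, 13).
Labs Inc.'s commitment gain: 8 − 8 = 0.

0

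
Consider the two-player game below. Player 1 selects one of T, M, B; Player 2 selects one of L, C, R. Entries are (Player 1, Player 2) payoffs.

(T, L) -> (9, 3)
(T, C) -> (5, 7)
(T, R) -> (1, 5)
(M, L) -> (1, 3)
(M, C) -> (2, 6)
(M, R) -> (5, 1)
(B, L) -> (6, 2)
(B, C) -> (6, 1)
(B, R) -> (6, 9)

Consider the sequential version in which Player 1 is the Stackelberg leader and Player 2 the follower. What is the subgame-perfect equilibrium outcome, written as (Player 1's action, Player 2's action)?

Backward induction with Player 1 moving first.
- T: Player 2 compares 3, 7, 5 and picks C; Player 1 would get 5.
- M: Player 2 compares 3, 6, 1 and picks C; Player 1 would get 2.
- B: Player 2 compares 2, 1, 9 and picks R; Player 1 would get 6.
Maximizing over 5, 2, 6, Player 1 chooses B. Subgame-perfect outcome: (B, R) with payoffs (6, 9).

(B, R)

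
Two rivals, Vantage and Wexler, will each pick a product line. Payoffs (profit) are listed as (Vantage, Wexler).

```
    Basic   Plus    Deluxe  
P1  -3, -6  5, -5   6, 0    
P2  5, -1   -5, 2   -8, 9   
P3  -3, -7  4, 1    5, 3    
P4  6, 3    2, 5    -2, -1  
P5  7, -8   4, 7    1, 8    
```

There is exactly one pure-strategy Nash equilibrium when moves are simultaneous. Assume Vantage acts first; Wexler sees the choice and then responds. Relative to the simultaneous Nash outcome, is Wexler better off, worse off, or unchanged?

Wexler best-responds to each possible Vantage move:
- P1: BR = Deluxe, leader payoff 6.
- P2: BR = Deluxe, leader payoff -8.
- P3: BR = Deluxe, leader payoff 5.
- P4: BR = Plus, leader payoff 2.
- P5: BR = Deluxe, leader payoff 1.
Among 6, -8, 5, 2, 1, the best is 6 at P1. Subgame-perfect outcome: (P1, Deluxe) with payoffs (6, 0).
For the simultaneous game, intersect best replies.
Vantage's best replies: Basic→P5; Plus→P1; Deluxe→P1.
Wexler's best replies: P1→Deluxe; P2→Deluxe; P3→Deluxe; P4→Plus; P5→Deluxe.
Only (P1, Deluxe) has each player best-responding; Nash payoffs (6, 0).
Wexler earns 0 sequentially versus 0 at the Nash outcome: unchanged.

unchanged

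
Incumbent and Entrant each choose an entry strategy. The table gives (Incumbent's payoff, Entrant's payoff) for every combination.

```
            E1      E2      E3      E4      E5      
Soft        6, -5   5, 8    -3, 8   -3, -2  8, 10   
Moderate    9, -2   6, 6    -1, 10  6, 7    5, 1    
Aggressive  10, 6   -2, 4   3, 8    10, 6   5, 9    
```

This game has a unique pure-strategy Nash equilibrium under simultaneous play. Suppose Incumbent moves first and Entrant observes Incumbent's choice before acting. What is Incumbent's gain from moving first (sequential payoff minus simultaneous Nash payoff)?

Work backward from Entrant's decision.
- Soft → Entrant plays E5 (best of -5, 8, 8, -2, 10); Incumbent gets 8.
- Moderate → Entrant plays E3 (best of -2, 6, 10, 7, 1); Incumbent gets -1.
- Aggressive → Entrant plays E5 (best of 6, 4, 8, 6, 9); Incumbent gets 5.
Maximizing over 8, -1, 5, Incumbent chooses Soft. Subgame-perfect outcome: (Soft, E5) with payoffs (8, 10).
For the simultaneous game, intersect best replies.
Incumbent's best replies: E1→Aggressive; E2→Moderate; E3→Aggressive; E4→Aggressive; E5→Soft.
Entrant's best replies: Soft→E5; Moderate→E3; Aggressive→E5.
Only (Soft, E5) has each player best-responding; Nash payoffs (8, 10).
Incumbent's commitment gain: 8 − 8 = 0.

0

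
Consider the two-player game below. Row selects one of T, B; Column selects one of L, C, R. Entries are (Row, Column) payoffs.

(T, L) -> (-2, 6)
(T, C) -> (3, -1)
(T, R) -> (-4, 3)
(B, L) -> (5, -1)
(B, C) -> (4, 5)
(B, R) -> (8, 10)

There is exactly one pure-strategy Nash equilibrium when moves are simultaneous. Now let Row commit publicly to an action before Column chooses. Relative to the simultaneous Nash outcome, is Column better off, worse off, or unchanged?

unchanged

Solve by backward induction (Row leads).
- T → Column plays L (best of 6, -1, 3); Row gets -2.
- B → Column plays R (best of -1, 5, 10); Row gets 8.
Maximizing over -2, 8, Row chooses B. Subgame-perfect outcome: (B, R) with payoffs (8, 10).
For the simultaneous game, intersect best replies.
Row's best replies: L→B; C→B; R→B.
Column's best replies: T→L; B→R.
Only (B, R) has each player best-responding; Nash payoffs (8, 10).
Column earns 10 sequentially versus 10 at the Nash outcome: unchanged.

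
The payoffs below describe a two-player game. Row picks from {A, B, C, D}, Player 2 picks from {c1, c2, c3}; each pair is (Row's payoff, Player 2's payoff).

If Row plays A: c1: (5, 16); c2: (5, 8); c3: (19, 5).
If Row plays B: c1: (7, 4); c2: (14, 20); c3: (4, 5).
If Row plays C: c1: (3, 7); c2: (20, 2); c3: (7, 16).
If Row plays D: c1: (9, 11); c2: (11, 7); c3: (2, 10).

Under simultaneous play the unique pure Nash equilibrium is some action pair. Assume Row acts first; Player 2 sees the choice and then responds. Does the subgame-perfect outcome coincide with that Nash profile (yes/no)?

Solve by backward induction (Row leads).
- A → Player 2 plays c1 (best of 16, 8, 5); Row gets 5.
- B → Player 2 plays c2 (best of 4, 20, 5); Row gets 14.
- C → Player 2 plays c3 (best of 7, 2, 16); Row gets 7.
- D → Player 2 plays c1 (best of 11, 7, 10); Row gets 9.
Row's induced payoffs are 5, 14, 7, 9, so Row commits to B. Subgame-perfect outcome: (B, c2) with payoffs (14, 20).
Under simultaneous play:
Row's best replies: c1→D; c2→C; c3→A.
Player 2's best replies: A→c1; B→c2; C→c3; D→c1.
The unique mutual best reply is (D, c1), giving (9, 11).
Sequential outcome (B, c2) differs from the Nash profile (D, c1).

no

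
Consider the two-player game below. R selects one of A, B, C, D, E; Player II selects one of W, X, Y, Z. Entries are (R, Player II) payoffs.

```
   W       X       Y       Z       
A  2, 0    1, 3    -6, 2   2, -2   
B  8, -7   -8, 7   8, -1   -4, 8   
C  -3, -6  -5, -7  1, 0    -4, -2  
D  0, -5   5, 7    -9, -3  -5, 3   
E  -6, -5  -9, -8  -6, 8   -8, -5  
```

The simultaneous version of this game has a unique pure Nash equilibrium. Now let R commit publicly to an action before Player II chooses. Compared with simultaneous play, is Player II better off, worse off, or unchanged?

Backward induction with R moving first.
- A → Player II plays X (best of 0, 3, 2, -2); R gets 1.
- B → Player II plays Z (best of -7, 7, -1, 8); R gets -4.
- C → Player II plays Y (best of -6, -7, 0, -2); R gets 1.
- D → Player II plays X (best of -5, 7, -3, 3); R gets 5.
- E → Player II plays Y (best of -5, -8, 8, -5); R gets -6.
R's induced payoffs are 1, -4, 1, 5, -6, so R commits to D. Subgame-perfect outcome: (D, X) with payoffs (5, 7).
Now find the simultaneous Nash equilibrium.
R's best replies: W→B; X→D; Y→B; Z→A.
Player II's best replies: A→X; B→Z; C→Y; D→X; E→Y.
The unique mutual best reply is (D, X), giving (5, 7).
Player II earns 7 sequentially versus 7 at the Nash outcome: unchanged.

unchanged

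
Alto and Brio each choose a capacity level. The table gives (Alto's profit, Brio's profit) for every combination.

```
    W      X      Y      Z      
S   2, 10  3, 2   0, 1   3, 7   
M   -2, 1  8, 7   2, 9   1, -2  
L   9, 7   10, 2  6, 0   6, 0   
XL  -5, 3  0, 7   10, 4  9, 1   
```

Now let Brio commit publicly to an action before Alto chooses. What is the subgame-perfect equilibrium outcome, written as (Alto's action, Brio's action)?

(L, W)

Work backward from Alto's decision.
- W: BR = L, leader payoff 7.
- X: BR = L, leader payoff 2.
- Y: BR = XL, leader payoff 4.
- Z: BR = XL, leader payoff 1.
Maximizing over 7, 2, 4, 1, Brio chooses W. Subgame-perfect outcome: (L, W) with payoffs (9, 7).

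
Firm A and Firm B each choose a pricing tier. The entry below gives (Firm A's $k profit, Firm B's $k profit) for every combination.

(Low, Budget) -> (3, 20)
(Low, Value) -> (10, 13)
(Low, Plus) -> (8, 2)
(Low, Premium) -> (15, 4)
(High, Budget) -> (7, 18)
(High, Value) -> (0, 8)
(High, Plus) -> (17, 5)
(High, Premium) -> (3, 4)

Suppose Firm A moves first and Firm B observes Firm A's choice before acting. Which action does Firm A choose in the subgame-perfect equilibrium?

High

Solve by backward induction (Firm A leads).
- Low → Firm B plays Budget (best of 20, 13, 2, 4); Firm A gets 3.
- High → Firm B plays Budget (best of 18, 8, 5, 4); Firm A gets 7.
Maximizing over 3, 7, Firm A chooses High. Subgame-perfect outcome: (High, Budget) with payoffs (7, 18).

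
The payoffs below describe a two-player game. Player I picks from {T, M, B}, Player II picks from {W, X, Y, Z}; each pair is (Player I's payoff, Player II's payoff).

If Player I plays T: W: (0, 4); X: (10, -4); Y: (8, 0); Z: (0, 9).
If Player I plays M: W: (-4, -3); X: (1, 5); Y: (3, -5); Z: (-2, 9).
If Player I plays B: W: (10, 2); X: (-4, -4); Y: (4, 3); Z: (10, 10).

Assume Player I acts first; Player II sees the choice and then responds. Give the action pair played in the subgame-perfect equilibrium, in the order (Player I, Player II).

(B, Z)

Work backward from Player II's decision.
- T: BR = Z, leader payoff 0.
- M: BR = Z, leader payoff -2.
- B: BR = Z, leader payoff 10.
Maximizing over 0, -2, 10, Player I chooses B. Subgame-perfect outcome: (B, Z) with payoffs (10, 10).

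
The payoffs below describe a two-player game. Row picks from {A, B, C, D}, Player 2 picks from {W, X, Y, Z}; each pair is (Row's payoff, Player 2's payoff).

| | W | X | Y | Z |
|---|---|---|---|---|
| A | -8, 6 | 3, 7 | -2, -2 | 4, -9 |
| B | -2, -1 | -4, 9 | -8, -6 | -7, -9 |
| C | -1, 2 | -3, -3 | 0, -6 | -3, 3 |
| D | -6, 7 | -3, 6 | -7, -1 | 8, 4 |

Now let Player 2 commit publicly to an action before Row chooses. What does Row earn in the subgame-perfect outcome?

3

Backward induction with Player 2 moving first.
- W → Row plays C (best of -8, -2, -1, -6); Player 2 gets 2.
- X → Row plays A (best of 3, -4, -3, -3); Player 2 gets 7.
- Y → Row plays C (best of -2, -8, 0, -7); Player 2 gets -6.
- Z → Row plays D (best of 4, -7, -3, 8); Player 2 gets 4.
Among 2, 7, -6, 4, the best is 7 at X. Subgame-perfect outcome: (A, X) with payoffs (3, 7).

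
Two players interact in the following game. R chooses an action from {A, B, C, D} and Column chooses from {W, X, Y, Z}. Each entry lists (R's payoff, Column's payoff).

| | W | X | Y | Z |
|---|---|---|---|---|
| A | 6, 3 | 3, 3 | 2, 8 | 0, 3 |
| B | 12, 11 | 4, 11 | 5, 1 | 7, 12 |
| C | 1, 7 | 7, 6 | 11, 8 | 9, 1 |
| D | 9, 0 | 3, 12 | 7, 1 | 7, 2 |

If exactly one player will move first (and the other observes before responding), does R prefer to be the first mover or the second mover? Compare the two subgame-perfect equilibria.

second

If R leads: Column's best replies are A→Y, B→Z, C→Y, D→X; R's induced payoffs 2, 7, 11, 3; outcome (C, Y), payoffs (11, 8).
If Column leads: R's best replies are W→B, X→C, Y→C, Z→C; Column's induced payoffs 11, 6, 8, 1; outcome (B, W), payoffs (12, 11).
R gets 11 moving first and 12 moving second, so R prefers to move second.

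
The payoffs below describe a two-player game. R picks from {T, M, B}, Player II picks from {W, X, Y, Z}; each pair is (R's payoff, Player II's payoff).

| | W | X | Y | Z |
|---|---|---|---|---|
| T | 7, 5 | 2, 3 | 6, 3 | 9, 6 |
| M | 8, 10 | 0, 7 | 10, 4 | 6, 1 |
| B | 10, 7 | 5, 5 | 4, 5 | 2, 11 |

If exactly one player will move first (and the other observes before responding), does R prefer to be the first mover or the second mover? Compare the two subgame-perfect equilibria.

second

If R leads: Player II's best replies are T→Z, M→W, B→Z; R's induced payoffs 9, 8, 2; outcome (T, Z), payoffs (9, 6).
If Player II leads: R's best replies are W→B, X→B, Y→M, Z→T; Player II's induced payoffs 7, 5, 4, 6; outcome (B, W), payoffs (10, 7).
R gets 9 moving first and 10 moving second, so R prefers to move second.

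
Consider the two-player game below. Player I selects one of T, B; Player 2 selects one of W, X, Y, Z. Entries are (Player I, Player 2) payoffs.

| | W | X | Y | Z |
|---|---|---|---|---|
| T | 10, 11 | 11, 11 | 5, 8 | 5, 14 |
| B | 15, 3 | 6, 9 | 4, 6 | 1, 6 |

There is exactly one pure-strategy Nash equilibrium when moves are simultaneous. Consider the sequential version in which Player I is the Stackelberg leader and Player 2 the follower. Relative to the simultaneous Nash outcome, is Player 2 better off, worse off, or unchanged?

worse off

Backward induction with Player I moving first.
- T → Player 2 plays Z (best of 11, 11, 8, 14); Player I gets 5.
- B → Player 2 plays X (best of 3, 9, 6, 6); Player I gets 6.
Maximizing over 5, 6, Player I chooses B. Subgame-perfect outcome: (B, X) with payoffs (6, 9).
Now find the simultaneous Nash equilibrium.
Player I's best replies: W→B; X→T; Y→T; Z→T.
Player 2's best replies: T→Z; B→X.
Only (T, Z) has each player best-responding; Nash payoffs (5, 14).
Player 2 earns 9 sequentially versus 14 at the Nash outcome: worse off.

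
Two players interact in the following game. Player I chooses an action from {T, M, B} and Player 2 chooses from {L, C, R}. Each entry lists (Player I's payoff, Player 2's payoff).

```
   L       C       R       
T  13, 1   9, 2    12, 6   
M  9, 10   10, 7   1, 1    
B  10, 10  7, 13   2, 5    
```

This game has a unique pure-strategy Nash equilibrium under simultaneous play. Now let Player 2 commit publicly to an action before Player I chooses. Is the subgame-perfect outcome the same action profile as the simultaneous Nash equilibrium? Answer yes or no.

Solve by backward induction (Player 2 leads).
- L: BR = T, leader payoff 1.
- C: BR = M, leader payoff 7.
- R: BR = T, leader payoff 6.
Among 1, 7, 6, the best is 7 at C. Subgame-perfect outcome: (M, C) with payoffs (10, 7).
Under simultaneous play:
Player I's best replies: L→T; C→M; R→T.
Player 2's best replies: T→R; M→L; B→C.
The unique mutual best reply is (T, R), giving (12, 6).
Sequential outcome (M, C) differs from the Nash profile (T, R).

no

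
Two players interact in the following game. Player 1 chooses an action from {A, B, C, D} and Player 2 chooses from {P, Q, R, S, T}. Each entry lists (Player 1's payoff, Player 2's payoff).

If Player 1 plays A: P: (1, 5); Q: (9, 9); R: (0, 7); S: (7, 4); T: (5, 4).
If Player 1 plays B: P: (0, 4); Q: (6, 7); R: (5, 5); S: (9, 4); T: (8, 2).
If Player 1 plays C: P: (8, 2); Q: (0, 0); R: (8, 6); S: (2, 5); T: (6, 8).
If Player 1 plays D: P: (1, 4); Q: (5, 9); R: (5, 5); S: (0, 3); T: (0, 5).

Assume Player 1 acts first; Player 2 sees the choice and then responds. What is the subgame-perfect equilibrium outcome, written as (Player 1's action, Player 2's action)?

Backward induction with Player 1 moving first.
- A → Player 2 plays Q (best of 5, 9, 7, 4, 4); Player 1 gets 9.
- B → Player 2 plays Q (best of 4, 7, 5, 4, 2); Player 1 gets 6.
- C → Player 2 plays T (best of 2, 0, 6, 5, 8); Player 1 gets 6.
- D → Player 2 plays Q (best of 4, 9, 5, 3, 5); Player 1 gets 5.
Player 1's induced payoffs are 9, 6, 6, 5, so Player 1 commits to A. Subgame-perfect outcome: (A, Q) with payoffs (9, 9).

(A, Q)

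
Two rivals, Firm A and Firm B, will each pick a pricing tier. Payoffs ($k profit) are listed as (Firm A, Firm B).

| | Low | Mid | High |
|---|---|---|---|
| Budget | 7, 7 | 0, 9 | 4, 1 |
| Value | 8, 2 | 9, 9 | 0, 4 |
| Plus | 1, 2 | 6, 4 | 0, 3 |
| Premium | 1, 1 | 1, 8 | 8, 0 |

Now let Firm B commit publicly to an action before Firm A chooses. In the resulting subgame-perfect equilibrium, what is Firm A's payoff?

9

Firm A best-responds to each possible Firm B move:
- Low: Firm A compares 7, 8, 1, 1 and picks Value; Firm B would get 2.
- Mid: Firm A compares 0, 9, 6, 1 and picks Value; Firm B would get 9.
- High: Firm A compares 4, 0, 0, 8 and picks Premium; Firm B would get 0.
Firm B's induced payoffs are 2, 9, 0, so Firm B commits to Mid. Subgame-perfect outcome: (Value, Mid) with payoffs (9, 9).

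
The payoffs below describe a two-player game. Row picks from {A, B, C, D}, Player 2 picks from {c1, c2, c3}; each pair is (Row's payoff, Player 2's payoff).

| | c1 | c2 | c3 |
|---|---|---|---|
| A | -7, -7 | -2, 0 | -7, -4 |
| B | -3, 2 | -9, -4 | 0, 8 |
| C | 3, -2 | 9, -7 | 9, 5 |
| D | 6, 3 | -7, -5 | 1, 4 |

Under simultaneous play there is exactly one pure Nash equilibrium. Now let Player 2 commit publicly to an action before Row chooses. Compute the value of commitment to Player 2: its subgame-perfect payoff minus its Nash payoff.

Work backward from Row's decision.
- c1: Row compares -7, -3, 3, 6 and picks D; Player 2 would get 3.
- c2: Row compares -2, -9, 9, -7 and picks C; Player 2 would get -7.
- c3: Row compares -7, 0, 9, 1 and picks C; Player 2 would get 5.
Maximizing over 3, -7, 5, Player 2 chooses c3. Subgame-perfect outcome: (C, c3) with payoffs (9, 5).
Now find the simultaneous Nash equilibrium.
Row's best replies: c1→D; c2→C; c3→C.
Player 2's best replies: A→c2; B→c3; C→c3; D→c3.
The unique mutual best reply is (C, c3), giving (9, 5).
Player 2's commitment gain: 5 − 5 = 0.

0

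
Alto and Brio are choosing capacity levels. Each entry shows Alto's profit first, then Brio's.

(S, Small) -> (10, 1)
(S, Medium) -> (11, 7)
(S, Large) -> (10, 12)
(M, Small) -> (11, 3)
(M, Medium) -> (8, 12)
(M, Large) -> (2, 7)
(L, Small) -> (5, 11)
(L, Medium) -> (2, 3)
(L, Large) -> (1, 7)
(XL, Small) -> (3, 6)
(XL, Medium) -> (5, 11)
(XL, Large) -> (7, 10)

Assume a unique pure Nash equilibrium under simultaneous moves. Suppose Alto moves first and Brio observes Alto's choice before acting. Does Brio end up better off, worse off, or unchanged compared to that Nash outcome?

Brio best-responds to each possible Alto move:
- S → Brio plays Large (best of 1, 7, 12); Alto gets 10.
- M → Brio plays Medium (best of 3, 12, 7); Alto gets 8.
- L → Brio plays Small (best of 11, 3, 7); Alto gets 5.
- XL → Brio plays Medium (best of 6, 11, 10); Alto gets 5.
Among 10, 8, 5, 5, the best is 10 at S. Subgame-perfect outcome: (S, Large) with payoffs (10, 12).
Under simultaneous play:
Alto's best replies: Small→M; Medium→S; Large→S.
Brio's best replies: S→Large; M→Medium; L→Small; XL→Medium.
The unique mutual best reply is (S, Large), giving (10, 12).
Brio earns 12 sequentially versus 12 at the Nash outcome: unchanged.

unchanged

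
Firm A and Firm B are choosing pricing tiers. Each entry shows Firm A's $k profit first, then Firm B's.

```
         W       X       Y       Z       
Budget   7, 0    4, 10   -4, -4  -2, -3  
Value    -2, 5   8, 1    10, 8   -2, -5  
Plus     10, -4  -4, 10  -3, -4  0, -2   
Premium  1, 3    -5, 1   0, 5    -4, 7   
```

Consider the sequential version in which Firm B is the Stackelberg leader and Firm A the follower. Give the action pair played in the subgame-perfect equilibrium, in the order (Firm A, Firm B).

(Value, Y)

Solve by backward induction (Firm B leads).
- W → Firm A plays Plus (best of 7, -2, 10, 1); Firm B gets -4.
- X → Firm A plays Value (best of 4, 8, -4, -5); Firm B gets 1.
- Y → Firm A plays Value (best of -4, 10, -3, 0); Firm B gets 8.
- Z → Firm A plays Plus (best of -2, -2, 0, -4); Firm B gets -2.
Firm B's induced payoffs are -4, 1, 8, -2, so Firm B commits to Y. Subgame-perfect outcome: (Value, Y) with payoffs (10, 8).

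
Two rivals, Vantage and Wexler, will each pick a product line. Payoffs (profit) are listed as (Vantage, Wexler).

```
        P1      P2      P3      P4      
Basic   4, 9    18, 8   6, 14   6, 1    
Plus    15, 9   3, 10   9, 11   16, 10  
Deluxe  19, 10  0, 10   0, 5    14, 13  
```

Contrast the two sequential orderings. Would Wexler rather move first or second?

If Vantage leads: Wexler's best replies are Basic→P3, Plus→P3, Deluxe→P4; Vantage's induced payoffs 6, 9, 14; outcome (Deluxe, P4), payoffs (14, 13).
If Wexler leads: Vantage's best replies are P1→Deluxe, P2→Basic, P3→Plus, P4→Plus; Wexler's induced payoffs 10, 8, 11, 10; outcome (Plus, P3), payoffs (9, 11).
Wexler gets 11 moving first and 13 moving second, so Wexler prefers to move second.

second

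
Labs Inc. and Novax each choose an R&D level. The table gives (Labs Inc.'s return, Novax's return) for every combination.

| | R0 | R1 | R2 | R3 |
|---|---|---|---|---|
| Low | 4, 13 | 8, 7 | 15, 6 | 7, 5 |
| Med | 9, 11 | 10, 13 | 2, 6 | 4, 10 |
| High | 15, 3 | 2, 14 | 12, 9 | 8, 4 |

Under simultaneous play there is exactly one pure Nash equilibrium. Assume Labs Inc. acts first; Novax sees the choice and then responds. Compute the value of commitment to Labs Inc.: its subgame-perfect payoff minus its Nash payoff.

0

Solve by backward induction (Labs Inc. leads).
- Low: BR = R0, leader payoff 4.
- Med: BR = R1, leader payoff 10.
- High: BR = R1, leader payoff 2.
Maximizing over 4, 10, 2, Labs Inc. chooses Med. Subgame-perfect outcome: (Med, R1) with payoffs (10, 13).
For the simultaneous game, intersect best replies.
Labs Inc.'s best replies: R0→High; R1→Med; R2→Low; R3→High.
Novax's best replies: Low→R0; Med→R1; High→R1.
Only (Med, R1) has each player best-responding; Nash payoffs (10, 13).
Labs Inc.'s commitment gain: 10 − 10 = 0.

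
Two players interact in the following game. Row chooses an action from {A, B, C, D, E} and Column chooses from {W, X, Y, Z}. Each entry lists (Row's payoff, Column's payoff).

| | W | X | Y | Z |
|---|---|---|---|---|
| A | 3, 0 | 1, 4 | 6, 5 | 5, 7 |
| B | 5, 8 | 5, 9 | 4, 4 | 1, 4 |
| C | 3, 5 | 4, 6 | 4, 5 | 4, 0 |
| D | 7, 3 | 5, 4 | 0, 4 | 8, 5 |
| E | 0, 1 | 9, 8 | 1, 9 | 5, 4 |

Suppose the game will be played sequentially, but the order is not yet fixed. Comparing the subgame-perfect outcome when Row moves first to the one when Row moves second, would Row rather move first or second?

If Row leads: Column's best replies are A→Z, B→X, C→X, D→Z, E→Y; Row's induced payoffs 5, 5, 4, 8, 1; outcome (D, Z), payoffs (8, 5).
If Column leads: Row's best replies are W→D, X→E, Y→A, Z→D; Column's induced payoffs 3, 8, 5, 5; outcome (E, X), payoffs (9, 8).
Row gets 8 moving first and 9 moving second, so Row prefers to move second.

second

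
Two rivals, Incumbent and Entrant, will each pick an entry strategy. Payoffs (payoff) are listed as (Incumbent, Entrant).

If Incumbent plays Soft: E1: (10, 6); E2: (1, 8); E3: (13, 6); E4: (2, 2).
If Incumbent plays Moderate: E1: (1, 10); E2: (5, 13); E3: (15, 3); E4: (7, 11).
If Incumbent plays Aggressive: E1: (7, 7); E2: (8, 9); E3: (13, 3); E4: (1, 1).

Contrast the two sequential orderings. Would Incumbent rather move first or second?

If Incumbent leads: Entrant's best replies are Soft→E2, Moderate→E2, Aggressive→E2; Incumbent's induced payoffs 1, 5, 8; outcome (Aggressive, E2), payoffs (8, 9).
If Entrant leads: Incumbent's best replies are E1→Soft, E2→Aggressive, E3→Moderate, E4→Moderate; Entrant's induced payoffs 6, 9, 3, 11; outcome (Moderate, E4), payoffs (7, 11).
Incumbent gets 8 moving first and 7 moving second, so Incumbent prefers to move first.

first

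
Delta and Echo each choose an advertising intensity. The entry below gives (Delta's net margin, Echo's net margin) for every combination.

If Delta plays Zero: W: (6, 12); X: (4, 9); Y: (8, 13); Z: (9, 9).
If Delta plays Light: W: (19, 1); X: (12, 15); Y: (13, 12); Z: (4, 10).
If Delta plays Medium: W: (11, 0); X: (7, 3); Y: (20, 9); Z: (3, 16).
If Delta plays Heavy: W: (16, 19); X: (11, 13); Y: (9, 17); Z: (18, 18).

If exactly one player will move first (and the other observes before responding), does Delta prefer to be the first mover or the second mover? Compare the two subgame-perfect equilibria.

second

If Delta leads: Echo's best replies are Zero→Y, Light→X, Medium→Z, Heavy→W; Delta's induced payoffs 8, 12, 3, 16; outcome (Heavy, W), payoffs (16, 19).
If Echo leads: Delta's best replies are W→Light, X→Light, Y→Medium, Z→Heavy; Echo's induced payoffs 1, 15, 9, 18; outcome (Heavy, Z), payoffs (18, 18).
Delta gets 16 moving first and 18 moving second, so Delta prefers to move second.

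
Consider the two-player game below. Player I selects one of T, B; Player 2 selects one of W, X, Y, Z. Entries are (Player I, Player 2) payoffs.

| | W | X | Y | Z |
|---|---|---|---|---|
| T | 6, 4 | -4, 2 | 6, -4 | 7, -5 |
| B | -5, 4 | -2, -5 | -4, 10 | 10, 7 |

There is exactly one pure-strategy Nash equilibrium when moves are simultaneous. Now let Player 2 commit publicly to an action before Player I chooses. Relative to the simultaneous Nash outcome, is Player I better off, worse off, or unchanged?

Work backward from Player I's decision.
- W: BR = T, leader payoff 4.
- X: BR = B, leader payoff -5.
- Y: BR = T, leader payoff -4.
- Z: BR = B, leader payoff 7.
Player 2's induced payoffs are 4, -5, -4, 7, so Player 2 commits to Z. Subgame-perfect outcome: (B, Z) with payoffs (10, 7).
For the simultaneous game, intersect best replies.
Player I's best replies: W→T; X→B; Y→T; Z→B.
Player 2's best replies: T→W; B→Y.
The unique mutual best reply is (T, W), giving (6, 4).
Player I earns 10 sequentially versus 6 at the Nash outcome: better off.

better off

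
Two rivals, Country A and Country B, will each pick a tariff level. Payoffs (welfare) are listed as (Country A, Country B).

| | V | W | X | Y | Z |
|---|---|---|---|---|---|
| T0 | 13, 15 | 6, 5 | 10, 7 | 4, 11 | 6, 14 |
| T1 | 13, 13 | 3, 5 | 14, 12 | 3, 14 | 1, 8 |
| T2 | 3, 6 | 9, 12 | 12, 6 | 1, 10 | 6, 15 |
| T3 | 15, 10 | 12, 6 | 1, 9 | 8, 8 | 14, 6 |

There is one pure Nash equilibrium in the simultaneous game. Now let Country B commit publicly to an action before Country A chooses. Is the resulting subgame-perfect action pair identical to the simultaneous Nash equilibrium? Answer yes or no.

no

Solve by backward induction (Country B leads).
- V: BR = T3, leader payoff 10.
- W: BR = T3, leader payoff 6.
- X: BR = T1, leader payoff 12.
- Y: BR = T3, leader payoff 8.
- Z: BR = T3, leader payoff 6.
Country B's induced payoffs are 10, 6, 12, 8, 6, so Country B commits to X. Subgame-perfect outcome: (T1, X) with payoffs (14, 12).
Under simultaneous play:
Country A's best replies: V→T3; W→T3; X→T1; Y→T3; Z→T3.
Country B's best replies: T0→V; T1→Y; T2→Z; T3→V.
Only (T3, V) has each player best-responding; Nash payoffs (15, 10).
Sequential outcome (T1, X) differs from the Nash profile (T3, V).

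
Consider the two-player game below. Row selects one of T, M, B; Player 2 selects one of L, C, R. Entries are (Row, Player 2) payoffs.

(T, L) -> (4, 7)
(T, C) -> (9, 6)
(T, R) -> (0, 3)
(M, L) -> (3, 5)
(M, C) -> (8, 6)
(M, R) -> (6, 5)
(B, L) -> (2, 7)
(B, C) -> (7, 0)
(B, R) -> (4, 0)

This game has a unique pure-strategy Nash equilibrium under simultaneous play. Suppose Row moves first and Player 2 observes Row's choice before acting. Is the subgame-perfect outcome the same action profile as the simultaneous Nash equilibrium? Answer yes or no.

no

Player 2 best-responds to each possible Row move:
- T: Player 2 compares 7, 6, 3 and picks L; Row would get 4.
- M: Player 2 compares 5, 6, 5 and picks C; Row would get 8.
- B: Player 2 compares 7, 0, 0 and picks L; Row would get 2.
Maximizing over 4, 8, 2, Row chooses M. Subgame-perfect outcome: (M, C) with payoffs (8, 6).
For the simultaneous game, intersect best replies.
Row's best replies: L→T; C→T; R→M.
Player 2's best replies: T→L; M→C; B→L.
Only (T, L) has each player best-responding; Nash payoffs (4, 7).
Sequential outcome (M, C) differs from the Nash profile (T, L).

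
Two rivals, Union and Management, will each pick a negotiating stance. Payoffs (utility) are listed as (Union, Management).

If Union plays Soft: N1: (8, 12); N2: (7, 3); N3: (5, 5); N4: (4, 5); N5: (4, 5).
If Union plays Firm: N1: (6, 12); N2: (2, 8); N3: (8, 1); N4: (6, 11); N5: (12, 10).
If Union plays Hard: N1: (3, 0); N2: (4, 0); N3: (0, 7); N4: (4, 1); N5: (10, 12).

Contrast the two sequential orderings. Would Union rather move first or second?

If Union leads: Management's best replies are Soft→N1, Firm→N1, Hard→N5; Union's induced payoffs 8, 6, 10; outcome (Hard, N5), payoffs (10, 12).
If Management leads: Union's best replies are N1→Soft, N2→Soft, N3→Firm, N4→Firm, N5→Firm; Management's induced payoffs 12, 3, 1, 11, 10; outcome (Soft, N1), payoffs (8, 12).
Union gets 10 moving first and 8 moving second, so Union prefers to move first.

first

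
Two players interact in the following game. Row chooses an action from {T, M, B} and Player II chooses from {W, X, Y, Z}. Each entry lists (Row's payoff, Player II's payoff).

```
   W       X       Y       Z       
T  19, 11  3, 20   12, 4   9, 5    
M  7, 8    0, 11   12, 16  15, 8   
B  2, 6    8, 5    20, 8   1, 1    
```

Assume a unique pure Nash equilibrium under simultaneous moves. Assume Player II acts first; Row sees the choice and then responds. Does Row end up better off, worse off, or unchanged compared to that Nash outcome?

Solve by backward induction (Player II leads).
- W: BR = T, leader payoff 11.
- X: BR = B, leader payoff 5.
- Y: BR = B, leader payoff 8.
- Z: BR = M, leader payoff 8.
Among 11, 5, 8, 8, the best is 11 at W. Subgame-perfect outcome: (T, W) with payoffs (19, 11).
Now find the simultaneous Nash equilibrium.
Row's best replies: W→T; X→B; Y→B; Z→M.
Player II's best replies: T→X; M→Y; B→Y.
The unique mutual best reply is (B, Y), giving (20, 8).
Row earns 19 sequentially versus 20 at the Nash outcome: worse off.

worse off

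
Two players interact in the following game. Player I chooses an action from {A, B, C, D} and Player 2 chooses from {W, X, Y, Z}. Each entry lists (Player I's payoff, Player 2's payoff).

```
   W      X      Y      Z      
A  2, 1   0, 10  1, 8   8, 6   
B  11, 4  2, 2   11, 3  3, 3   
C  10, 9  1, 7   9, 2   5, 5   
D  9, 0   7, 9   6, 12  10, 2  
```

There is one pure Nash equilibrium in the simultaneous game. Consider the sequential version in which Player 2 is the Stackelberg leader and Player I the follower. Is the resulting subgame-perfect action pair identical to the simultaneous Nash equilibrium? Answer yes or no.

Backward induction with Player 2 moving first.
- W: BR = B, leader payoff 4.
- X: BR = D, leader payoff 9.
- Y: BR = B, leader payoff 3.
- Z: BR = D, leader payoff 2.
Maximizing over 4, 9, 3, 2, Player 2 chooses X. Subgame-perfect outcome: (D, X) with payoffs (7, 9).
Under simultaneous play:
Player I's best replies: W→B; X→D; Y→B; Z→D.
Player 2's best replies: A→X; B→W; C→W; D→Y.
Only (B, W) has each player best-responding; Nash payoffs (11, 4).
Sequential outcome (D, X) differs from the Nash profile (B, W).

no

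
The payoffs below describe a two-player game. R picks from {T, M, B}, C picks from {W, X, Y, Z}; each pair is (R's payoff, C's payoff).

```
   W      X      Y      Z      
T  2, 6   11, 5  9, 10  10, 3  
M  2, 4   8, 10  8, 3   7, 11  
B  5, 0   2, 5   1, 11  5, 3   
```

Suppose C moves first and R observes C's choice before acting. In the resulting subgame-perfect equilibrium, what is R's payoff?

9

R best-responds to each possible C move:
- W: BR = B, leader payoff 0.
- X: BR = T, leader payoff 5.
- Y: BR = T, leader payoff 10.
- Z: BR = T, leader payoff 3.
Among 0, 5, 10, 3, the best is 10 at Y. Subgame-perfect outcome: (T, Y) with payoffs (9, 10).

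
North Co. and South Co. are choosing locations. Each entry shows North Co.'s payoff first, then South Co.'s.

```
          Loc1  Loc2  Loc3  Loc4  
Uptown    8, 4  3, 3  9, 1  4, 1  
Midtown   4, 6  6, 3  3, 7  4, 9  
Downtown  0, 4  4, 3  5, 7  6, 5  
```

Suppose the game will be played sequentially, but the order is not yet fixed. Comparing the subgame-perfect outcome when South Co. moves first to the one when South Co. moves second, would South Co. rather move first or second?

first

If North Co. leads: South Co.'s best replies are Uptown→Loc1, Midtown→Loc4, Downtown→Loc3; North Co.'s induced payoffs 8, 4, 5; outcome (Uptown, Loc1), payoffs (8, 4).
If South Co. leads: North Co.'s best replies are Loc1→Uptown, Loc2→Midtown, Loc3→Uptown, Loc4→Downtown; South Co.'s induced payoffs 4, 3, 1, 5; outcome (Downtown, Loc4), payoffs (6, 5).
South Co. gets 5 moving first and 4 moving second, so South Co. prefers to move first.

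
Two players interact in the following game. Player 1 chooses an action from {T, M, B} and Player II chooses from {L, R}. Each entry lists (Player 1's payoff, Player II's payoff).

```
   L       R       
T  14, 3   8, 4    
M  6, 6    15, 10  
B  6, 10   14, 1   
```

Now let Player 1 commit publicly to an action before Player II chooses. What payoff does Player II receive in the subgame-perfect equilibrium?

Player II best-responds to each possible Player 1 move:
- T: BR = R, leader payoff 8.
- M: BR = R, leader payoff 15.
- B: BR = L, leader payoff 6.
Player 1's induced payoffs are 8, 15, 6, so Player 1 commits to M. Subgame-perfect outcome: (M, R) with payoffs (15, 10).

10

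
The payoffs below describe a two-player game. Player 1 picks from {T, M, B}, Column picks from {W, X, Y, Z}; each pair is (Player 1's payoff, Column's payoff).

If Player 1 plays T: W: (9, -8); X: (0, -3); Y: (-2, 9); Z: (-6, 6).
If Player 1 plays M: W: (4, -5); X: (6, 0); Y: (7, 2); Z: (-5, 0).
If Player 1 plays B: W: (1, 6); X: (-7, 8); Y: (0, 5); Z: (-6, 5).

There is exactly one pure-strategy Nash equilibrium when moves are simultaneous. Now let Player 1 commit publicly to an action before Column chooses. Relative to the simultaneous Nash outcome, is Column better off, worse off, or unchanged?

unchanged

Solve by backward induction (Player 1 leads).
- T: Column compares -8, -3, 9, 6 and picks Y; Player 1 would get -2.
- M: Column compares -5, 0, 2, 0 and picks Y; Player 1 would get 7.
- B: Column compares 6, 8, 5, 5 and picks X; Player 1 would get -7.
Maximizing over -2, 7, -7, Player 1 chooses M. Subgame-perfect outcome: (M, Y) with payoffs (7, 2).
Now find the simultaneous Nash equilibrium.
Player 1's best replies: W→T; X→M; Y→M; Z→M.
Column's best replies: T→Y; M→Y; B→X.
The unique mutual best reply is (M, Y), giving (7, 2).
Column earns 2 sequentially versus 2 at the Nash outcome: unchanged.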